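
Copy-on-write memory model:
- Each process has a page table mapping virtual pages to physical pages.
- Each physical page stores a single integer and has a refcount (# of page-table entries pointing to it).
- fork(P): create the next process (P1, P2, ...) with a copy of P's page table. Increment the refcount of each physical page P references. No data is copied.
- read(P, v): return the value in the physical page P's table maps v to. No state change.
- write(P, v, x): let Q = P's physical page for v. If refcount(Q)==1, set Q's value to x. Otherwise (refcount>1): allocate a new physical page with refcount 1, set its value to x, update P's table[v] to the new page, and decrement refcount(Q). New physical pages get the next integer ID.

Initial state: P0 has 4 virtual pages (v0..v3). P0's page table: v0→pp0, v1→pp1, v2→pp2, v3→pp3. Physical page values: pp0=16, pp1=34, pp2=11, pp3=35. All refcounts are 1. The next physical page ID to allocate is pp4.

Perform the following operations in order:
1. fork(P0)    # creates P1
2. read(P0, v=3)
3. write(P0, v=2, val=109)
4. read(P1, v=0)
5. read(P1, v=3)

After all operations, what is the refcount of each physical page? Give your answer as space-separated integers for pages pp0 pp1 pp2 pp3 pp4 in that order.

Answer: 2 2 1 2 1

Derivation:
Op 1: fork(P0) -> P1. 4 ppages; refcounts: pp0:2 pp1:2 pp2:2 pp3:2
Op 2: read(P0, v3) -> 35. No state change.
Op 3: write(P0, v2, 109). refcount(pp2)=2>1 -> COPY to pp4. 5 ppages; refcounts: pp0:2 pp1:2 pp2:1 pp3:2 pp4:1
Op 4: read(P1, v0) -> 16. No state change.
Op 5: read(P1, v3) -> 35. No state change.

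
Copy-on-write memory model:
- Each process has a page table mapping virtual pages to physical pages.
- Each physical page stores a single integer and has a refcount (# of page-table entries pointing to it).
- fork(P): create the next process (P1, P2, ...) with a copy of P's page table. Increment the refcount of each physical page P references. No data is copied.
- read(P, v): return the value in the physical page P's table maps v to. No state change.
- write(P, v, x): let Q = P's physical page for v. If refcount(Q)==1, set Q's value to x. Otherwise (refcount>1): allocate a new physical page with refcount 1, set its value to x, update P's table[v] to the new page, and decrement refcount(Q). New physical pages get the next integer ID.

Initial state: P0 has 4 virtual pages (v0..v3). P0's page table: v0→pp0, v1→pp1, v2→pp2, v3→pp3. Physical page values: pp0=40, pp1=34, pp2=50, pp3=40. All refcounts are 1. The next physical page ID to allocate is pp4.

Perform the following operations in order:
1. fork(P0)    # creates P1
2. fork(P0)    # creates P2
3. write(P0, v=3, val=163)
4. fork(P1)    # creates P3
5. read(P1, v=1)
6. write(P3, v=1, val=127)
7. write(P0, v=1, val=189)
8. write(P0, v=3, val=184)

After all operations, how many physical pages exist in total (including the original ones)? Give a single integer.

Answer: 7

Derivation:
Op 1: fork(P0) -> P1. 4 ppages; refcounts: pp0:2 pp1:2 pp2:2 pp3:2
Op 2: fork(P0) -> P2. 4 ppages; refcounts: pp0:3 pp1:3 pp2:3 pp3:3
Op 3: write(P0, v3, 163). refcount(pp3)=3>1 -> COPY to pp4. 5 ppages; refcounts: pp0:3 pp1:3 pp2:3 pp3:2 pp4:1
Op 4: fork(P1) -> P3. 5 ppages; refcounts: pp0:4 pp1:4 pp2:4 pp3:3 pp4:1
Op 5: read(P1, v1) -> 34. No state change.
Op 6: write(P3, v1, 127). refcount(pp1)=4>1 -> COPY to pp5. 6 ppages; refcounts: pp0:4 pp1:3 pp2:4 pp3:3 pp4:1 pp5:1
Op 7: write(P0, v1, 189). refcount(pp1)=3>1 -> COPY to pp6. 7 ppages; refcounts: pp0:4 pp1:2 pp2:4 pp3:3 pp4:1 pp5:1 pp6:1
Op 8: write(P0, v3, 184). refcount(pp4)=1 -> write in place. 7 ppages; refcounts: pp0:4 pp1:2 pp2:4 pp3:3 pp4:1 pp5:1 pp6:1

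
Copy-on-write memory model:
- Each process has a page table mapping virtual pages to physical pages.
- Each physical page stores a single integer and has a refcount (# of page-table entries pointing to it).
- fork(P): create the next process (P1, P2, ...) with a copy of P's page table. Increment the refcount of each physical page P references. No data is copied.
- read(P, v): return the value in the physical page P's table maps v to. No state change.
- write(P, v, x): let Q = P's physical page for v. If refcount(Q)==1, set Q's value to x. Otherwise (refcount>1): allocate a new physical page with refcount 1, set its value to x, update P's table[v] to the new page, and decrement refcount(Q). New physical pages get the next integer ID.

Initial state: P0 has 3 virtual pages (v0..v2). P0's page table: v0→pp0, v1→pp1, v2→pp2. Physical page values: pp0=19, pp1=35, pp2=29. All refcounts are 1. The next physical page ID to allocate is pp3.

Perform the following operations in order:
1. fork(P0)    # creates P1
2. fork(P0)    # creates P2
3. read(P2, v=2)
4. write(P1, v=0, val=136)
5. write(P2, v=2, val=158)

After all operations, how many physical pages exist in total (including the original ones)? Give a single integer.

Op 1: fork(P0) -> P1. 3 ppages; refcounts: pp0:2 pp1:2 pp2:2
Op 2: fork(P0) -> P2. 3 ppages; refcounts: pp0:3 pp1:3 pp2:3
Op 3: read(P2, v2) -> 29. No state change.
Op 4: write(P1, v0, 136). refcount(pp0)=3>1 -> COPY to pp3. 4 ppages; refcounts: pp0:2 pp1:3 pp2:3 pp3:1
Op 5: write(P2, v2, 158). refcount(pp2)=3>1 -> COPY to pp4. 5 ppages; refcounts: pp0:2 pp1:3 pp2:2 pp3:1 pp4:1

Answer: 5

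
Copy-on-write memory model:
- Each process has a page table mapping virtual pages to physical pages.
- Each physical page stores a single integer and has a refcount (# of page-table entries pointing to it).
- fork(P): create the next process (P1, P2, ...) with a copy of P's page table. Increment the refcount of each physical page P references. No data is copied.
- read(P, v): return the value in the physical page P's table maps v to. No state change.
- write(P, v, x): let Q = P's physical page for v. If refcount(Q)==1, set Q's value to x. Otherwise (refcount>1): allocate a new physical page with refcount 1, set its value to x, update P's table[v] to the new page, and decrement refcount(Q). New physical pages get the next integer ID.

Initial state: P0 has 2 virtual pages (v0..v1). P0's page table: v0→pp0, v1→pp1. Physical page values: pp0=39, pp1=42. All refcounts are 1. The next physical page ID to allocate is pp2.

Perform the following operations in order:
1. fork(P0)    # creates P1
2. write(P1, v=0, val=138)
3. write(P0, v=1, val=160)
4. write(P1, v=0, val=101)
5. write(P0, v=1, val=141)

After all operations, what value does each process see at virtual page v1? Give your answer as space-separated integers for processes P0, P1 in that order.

Answer: 141 42

Derivation:
Op 1: fork(P0) -> P1. 2 ppages; refcounts: pp0:2 pp1:2
Op 2: write(P1, v0, 138). refcount(pp0)=2>1 -> COPY to pp2. 3 ppages; refcounts: pp0:1 pp1:2 pp2:1
Op 3: write(P0, v1, 160). refcount(pp1)=2>1 -> COPY to pp3. 4 ppages; refcounts: pp0:1 pp1:1 pp2:1 pp3:1
Op 4: write(P1, v0, 101). refcount(pp2)=1 -> write in place. 4 ppages; refcounts: pp0:1 pp1:1 pp2:1 pp3:1
Op 5: write(P0, v1, 141). refcount(pp3)=1 -> write in place. 4 ppages; refcounts: pp0:1 pp1:1 pp2:1 pp3:1
P0: v1 -> pp3 = 141
P1: v1 -> pp1 = 42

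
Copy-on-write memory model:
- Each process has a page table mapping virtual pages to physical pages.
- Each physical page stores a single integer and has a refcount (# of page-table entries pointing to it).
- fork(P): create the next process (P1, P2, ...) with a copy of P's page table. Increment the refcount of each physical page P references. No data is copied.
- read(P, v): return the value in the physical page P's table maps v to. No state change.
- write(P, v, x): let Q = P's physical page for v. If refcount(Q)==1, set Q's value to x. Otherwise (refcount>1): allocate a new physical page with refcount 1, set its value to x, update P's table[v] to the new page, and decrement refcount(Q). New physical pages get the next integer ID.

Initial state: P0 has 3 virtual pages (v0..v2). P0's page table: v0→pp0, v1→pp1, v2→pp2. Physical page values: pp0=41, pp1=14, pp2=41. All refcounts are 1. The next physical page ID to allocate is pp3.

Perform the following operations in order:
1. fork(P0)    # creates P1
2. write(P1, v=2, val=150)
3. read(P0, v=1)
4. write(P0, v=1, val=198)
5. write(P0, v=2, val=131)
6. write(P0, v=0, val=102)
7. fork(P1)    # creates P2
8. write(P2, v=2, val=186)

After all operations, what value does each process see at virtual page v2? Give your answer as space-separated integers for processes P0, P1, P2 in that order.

Answer: 131 150 186

Derivation:
Op 1: fork(P0) -> P1. 3 ppages; refcounts: pp0:2 pp1:2 pp2:2
Op 2: write(P1, v2, 150). refcount(pp2)=2>1 -> COPY to pp3. 4 ppages; refcounts: pp0:2 pp1:2 pp2:1 pp3:1
Op 3: read(P0, v1) -> 14. No state change.
Op 4: write(P0, v1, 198). refcount(pp1)=2>1 -> COPY to pp4. 5 ppages; refcounts: pp0:2 pp1:1 pp2:1 pp3:1 pp4:1
Op 5: write(P0, v2, 131). refcount(pp2)=1 -> write in place. 5 ppages; refcounts: pp0:2 pp1:1 pp2:1 pp3:1 pp4:1
Op 6: write(P0, v0, 102). refcount(pp0)=2>1 -> COPY to pp5. 6 ppages; refcounts: pp0:1 pp1:1 pp2:1 pp3:1 pp4:1 pp5:1
Op 7: fork(P1) -> P2. 6 ppages; refcounts: pp0:2 pp1:2 pp2:1 pp3:2 pp4:1 pp5:1
Op 8: write(P2, v2, 186). refcount(pp3)=2>1 -> COPY to pp6. 7 ppages; refcounts: pp0:2 pp1:2 pp2:1 pp3:1 pp4:1 pp5:1 pp6:1
P0: v2 -> pp2 = 131
P1: v2 -> pp3 = 150
P2: v2 -> pp6 = 186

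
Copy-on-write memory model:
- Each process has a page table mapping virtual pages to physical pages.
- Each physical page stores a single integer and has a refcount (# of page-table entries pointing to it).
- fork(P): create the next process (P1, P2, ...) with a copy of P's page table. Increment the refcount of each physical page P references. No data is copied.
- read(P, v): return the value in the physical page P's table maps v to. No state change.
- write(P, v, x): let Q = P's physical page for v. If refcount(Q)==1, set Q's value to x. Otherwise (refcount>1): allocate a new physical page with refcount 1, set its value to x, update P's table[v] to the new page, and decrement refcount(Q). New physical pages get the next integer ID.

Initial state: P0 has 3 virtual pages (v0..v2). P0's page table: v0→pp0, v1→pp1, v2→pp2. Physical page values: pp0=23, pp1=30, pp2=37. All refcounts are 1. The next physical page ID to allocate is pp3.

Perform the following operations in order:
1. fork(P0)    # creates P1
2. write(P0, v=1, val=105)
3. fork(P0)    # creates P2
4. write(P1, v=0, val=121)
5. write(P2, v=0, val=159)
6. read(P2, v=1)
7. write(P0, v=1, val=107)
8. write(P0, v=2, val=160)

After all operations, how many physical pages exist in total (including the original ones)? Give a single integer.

Op 1: fork(P0) -> P1. 3 ppages; refcounts: pp0:2 pp1:2 pp2:2
Op 2: write(P0, v1, 105). refcount(pp1)=2>1 -> COPY to pp3. 4 ppages; refcounts: pp0:2 pp1:1 pp2:2 pp3:1
Op 3: fork(P0) -> P2. 4 ppages; refcounts: pp0:3 pp1:1 pp2:3 pp3:2
Op 4: write(P1, v0, 121). refcount(pp0)=3>1 -> COPY to pp4. 5 ppages; refcounts: pp0:2 pp1:1 pp2:3 pp3:2 pp4:1
Op 5: write(P2, v0, 159). refcount(pp0)=2>1 -> COPY to pp5. 6 ppages; refcounts: pp0:1 pp1:1 pp2:3 pp3:2 pp4:1 pp5:1
Op 6: read(P2, v1) -> 105. No state change.
Op 7: write(P0, v1, 107). refcount(pp3)=2>1 -> COPY to pp6. 7 ppages; refcounts: pp0:1 pp1:1 pp2:3 pp3:1 pp4:1 pp5:1 pp6:1
Op 8: write(P0, v2, 160). refcount(pp2)=3>1 -> COPY to pp7. 8 ppages; refcounts: pp0:1 pp1:1 pp2:2 pp3:1 pp4:1 pp5:1 pp6:1 pp7:1

Answer: 8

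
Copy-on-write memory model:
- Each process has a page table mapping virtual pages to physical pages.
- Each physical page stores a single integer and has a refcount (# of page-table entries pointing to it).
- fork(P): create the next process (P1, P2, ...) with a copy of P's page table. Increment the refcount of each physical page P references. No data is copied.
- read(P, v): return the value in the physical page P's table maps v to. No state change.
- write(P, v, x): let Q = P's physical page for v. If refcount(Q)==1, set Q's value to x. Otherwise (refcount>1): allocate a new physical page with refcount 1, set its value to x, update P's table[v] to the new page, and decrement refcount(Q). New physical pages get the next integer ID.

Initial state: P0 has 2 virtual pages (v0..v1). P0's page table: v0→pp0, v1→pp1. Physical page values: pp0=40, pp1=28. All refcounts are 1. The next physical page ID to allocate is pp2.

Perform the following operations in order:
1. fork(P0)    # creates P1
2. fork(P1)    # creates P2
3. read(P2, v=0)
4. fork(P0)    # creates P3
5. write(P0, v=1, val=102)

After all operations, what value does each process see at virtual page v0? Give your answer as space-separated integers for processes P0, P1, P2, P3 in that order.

Op 1: fork(P0) -> P1. 2 ppages; refcounts: pp0:2 pp1:2
Op 2: fork(P1) -> P2. 2 ppages; refcounts: pp0:3 pp1:3
Op 3: read(P2, v0) -> 40. No state change.
Op 4: fork(P0) -> P3. 2 ppages; refcounts: pp0:4 pp1:4
Op 5: write(P0, v1, 102). refcount(pp1)=4>1 -> COPY to pp2. 3 ppages; refcounts: pp0:4 pp1:3 pp2:1
P0: v0 -> pp0 = 40
P1: v0 -> pp0 = 40
P2: v0 -> pp0 = 40
P3: v0 -> pp0 = 40

Answer: 40 40 40 40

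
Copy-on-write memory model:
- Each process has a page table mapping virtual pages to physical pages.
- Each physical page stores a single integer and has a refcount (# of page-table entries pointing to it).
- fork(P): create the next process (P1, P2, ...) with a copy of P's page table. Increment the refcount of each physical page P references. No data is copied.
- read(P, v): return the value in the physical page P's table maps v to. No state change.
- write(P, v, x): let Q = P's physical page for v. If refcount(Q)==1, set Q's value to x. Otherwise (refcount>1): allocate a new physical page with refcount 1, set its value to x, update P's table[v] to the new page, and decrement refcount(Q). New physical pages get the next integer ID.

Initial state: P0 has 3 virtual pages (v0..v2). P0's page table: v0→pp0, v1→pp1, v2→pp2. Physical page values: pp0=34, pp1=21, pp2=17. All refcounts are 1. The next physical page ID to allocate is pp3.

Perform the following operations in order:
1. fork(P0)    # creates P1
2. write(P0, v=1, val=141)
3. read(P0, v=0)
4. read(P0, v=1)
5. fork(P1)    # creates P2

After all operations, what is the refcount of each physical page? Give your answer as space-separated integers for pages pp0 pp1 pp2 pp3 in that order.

Answer: 3 2 3 1

Derivation:
Op 1: fork(P0) -> P1. 3 ppages; refcounts: pp0:2 pp1:2 pp2:2
Op 2: write(P0, v1, 141). refcount(pp1)=2>1 -> COPY to pp3. 4 ppages; refcounts: pp0:2 pp1:1 pp2:2 pp3:1
Op 3: read(P0, v0) -> 34. No state change.
Op 4: read(P0, v1) -> 141. No state change.
Op 5: fork(P1) -> P2. 4 ppages; refcounts: pp0:3 pp1:2 pp2:3 pp3:1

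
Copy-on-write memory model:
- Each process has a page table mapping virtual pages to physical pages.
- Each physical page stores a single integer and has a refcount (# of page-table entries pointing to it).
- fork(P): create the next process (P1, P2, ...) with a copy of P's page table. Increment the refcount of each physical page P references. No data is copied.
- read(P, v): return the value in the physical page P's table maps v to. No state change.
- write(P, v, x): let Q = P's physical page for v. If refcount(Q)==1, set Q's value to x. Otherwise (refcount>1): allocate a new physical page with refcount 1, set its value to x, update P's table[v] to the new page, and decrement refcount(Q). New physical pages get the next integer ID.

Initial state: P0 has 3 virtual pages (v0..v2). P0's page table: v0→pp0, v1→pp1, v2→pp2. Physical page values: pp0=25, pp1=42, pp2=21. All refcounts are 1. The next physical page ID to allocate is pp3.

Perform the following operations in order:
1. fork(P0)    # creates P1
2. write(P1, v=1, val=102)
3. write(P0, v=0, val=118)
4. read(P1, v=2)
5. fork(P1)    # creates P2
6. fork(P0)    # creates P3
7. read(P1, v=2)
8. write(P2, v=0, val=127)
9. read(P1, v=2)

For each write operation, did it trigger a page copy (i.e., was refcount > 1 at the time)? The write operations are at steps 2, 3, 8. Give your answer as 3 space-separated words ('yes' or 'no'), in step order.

Op 1: fork(P0) -> P1. 3 ppages; refcounts: pp0:2 pp1:2 pp2:2
Op 2: write(P1, v1, 102). refcount(pp1)=2>1 -> COPY to pp3. 4 ppages; refcounts: pp0:2 pp1:1 pp2:2 pp3:1
Op 3: write(P0, v0, 118). refcount(pp0)=2>1 -> COPY to pp4. 5 ppages; refcounts: pp0:1 pp1:1 pp2:2 pp3:1 pp4:1
Op 4: read(P1, v2) -> 21. No state change.
Op 5: fork(P1) -> P2. 5 ppages; refcounts: pp0:2 pp1:1 pp2:3 pp3:2 pp4:1
Op 6: fork(P0) -> P3. 5 ppages; refcounts: pp0:2 pp1:2 pp2:4 pp3:2 pp4:2
Op 7: read(P1, v2) -> 21. No state change.
Op 8: write(P2, v0, 127). refcount(pp0)=2>1 -> COPY to pp5. 6 ppages; refcounts: pp0:1 pp1:2 pp2:4 pp3:2 pp4:2 pp5:1
Op 9: read(P1, v2) -> 21. No state change.

yes yes yes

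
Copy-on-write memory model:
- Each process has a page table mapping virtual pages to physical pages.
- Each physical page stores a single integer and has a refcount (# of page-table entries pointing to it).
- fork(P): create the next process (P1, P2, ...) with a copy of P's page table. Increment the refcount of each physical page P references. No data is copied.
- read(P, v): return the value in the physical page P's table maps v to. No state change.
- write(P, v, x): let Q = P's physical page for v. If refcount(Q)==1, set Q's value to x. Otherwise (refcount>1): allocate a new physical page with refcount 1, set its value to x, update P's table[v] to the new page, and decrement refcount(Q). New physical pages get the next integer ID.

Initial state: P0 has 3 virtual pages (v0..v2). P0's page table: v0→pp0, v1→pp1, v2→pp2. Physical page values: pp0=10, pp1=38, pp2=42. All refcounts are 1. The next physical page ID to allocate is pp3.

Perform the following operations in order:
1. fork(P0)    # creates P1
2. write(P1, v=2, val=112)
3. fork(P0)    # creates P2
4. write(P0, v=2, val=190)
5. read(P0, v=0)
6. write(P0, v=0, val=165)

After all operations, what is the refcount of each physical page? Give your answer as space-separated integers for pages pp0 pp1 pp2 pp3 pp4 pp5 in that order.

Op 1: fork(P0) -> P1. 3 ppages; refcounts: pp0:2 pp1:2 pp2:2
Op 2: write(P1, v2, 112). refcount(pp2)=2>1 -> COPY to pp3. 4 ppages; refcounts: pp0:2 pp1:2 pp2:1 pp3:1
Op 3: fork(P0) -> P2. 4 ppages; refcounts: pp0:3 pp1:3 pp2:2 pp3:1
Op 4: write(P0, v2, 190). refcount(pp2)=2>1 -> COPY to pp4. 5 ppages; refcounts: pp0:3 pp1:3 pp2:1 pp3:1 pp4:1
Op 5: read(P0, v0) -> 10. No state change.
Op 6: write(P0, v0, 165). refcount(pp0)=3>1 -> COPY to pp5. 6 ppages; refcounts: pp0:2 pp1:3 pp2:1 pp3:1 pp4:1 pp5:1

Answer: 2 3 1 1 1 1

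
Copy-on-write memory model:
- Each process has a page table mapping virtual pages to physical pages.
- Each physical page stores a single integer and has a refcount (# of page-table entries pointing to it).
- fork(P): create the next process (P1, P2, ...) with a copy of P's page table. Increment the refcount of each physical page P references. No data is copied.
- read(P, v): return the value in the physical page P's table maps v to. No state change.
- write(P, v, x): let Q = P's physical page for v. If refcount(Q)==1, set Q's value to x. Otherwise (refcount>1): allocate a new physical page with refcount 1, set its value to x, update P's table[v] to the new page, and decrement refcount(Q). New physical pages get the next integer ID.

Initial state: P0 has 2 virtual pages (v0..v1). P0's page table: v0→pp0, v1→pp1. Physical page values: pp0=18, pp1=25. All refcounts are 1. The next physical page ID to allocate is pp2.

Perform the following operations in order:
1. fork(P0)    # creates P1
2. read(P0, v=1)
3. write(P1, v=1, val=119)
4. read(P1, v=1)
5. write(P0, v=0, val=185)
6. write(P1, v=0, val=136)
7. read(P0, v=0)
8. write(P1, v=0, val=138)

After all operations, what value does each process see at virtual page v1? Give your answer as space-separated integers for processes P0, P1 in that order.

Answer: 25 119

Derivation:
Op 1: fork(P0) -> P1. 2 ppages; refcounts: pp0:2 pp1:2
Op 2: read(P0, v1) -> 25. No state change.
Op 3: write(P1, v1, 119). refcount(pp1)=2>1 -> COPY to pp2. 3 ppages; refcounts: pp0:2 pp1:1 pp2:1
Op 4: read(P1, v1) -> 119. No state change.
Op 5: write(P0, v0, 185). refcount(pp0)=2>1 -> COPY to pp3. 4 ppages; refcounts: pp0:1 pp1:1 pp2:1 pp3:1
Op 6: write(P1, v0, 136). refcount(pp0)=1 -> write in place. 4 ppages; refcounts: pp0:1 pp1:1 pp2:1 pp3:1
Op 7: read(P0, v0) -> 185. No state change.
Op 8: write(P1, v0, 138). refcount(pp0)=1 -> write in place. 4 ppages; refcounts: pp0:1 pp1:1 pp2:1 pp3:1
P0: v1 -> pp1 = 25
P1: v1 -> pp2 = 119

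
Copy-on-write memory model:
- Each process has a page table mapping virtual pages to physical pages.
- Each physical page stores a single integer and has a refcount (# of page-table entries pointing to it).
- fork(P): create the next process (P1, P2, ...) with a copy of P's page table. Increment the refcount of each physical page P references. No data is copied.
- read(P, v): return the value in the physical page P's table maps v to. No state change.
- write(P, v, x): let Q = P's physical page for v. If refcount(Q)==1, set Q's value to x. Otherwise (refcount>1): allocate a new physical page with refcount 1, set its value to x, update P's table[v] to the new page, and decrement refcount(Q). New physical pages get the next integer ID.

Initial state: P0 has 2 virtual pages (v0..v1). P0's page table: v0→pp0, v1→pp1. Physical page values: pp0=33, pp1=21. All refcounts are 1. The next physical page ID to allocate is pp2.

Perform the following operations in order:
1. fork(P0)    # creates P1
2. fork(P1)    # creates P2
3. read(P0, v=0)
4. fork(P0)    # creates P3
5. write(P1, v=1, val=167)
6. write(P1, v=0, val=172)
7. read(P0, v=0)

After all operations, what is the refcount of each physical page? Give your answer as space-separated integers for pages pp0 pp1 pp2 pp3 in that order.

Answer: 3 3 1 1

Derivation:
Op 1: fork(P0) -> P1. 2 ppages; refcounts: pp0:2 pp1:2
Op 2: fork(P1) -> P2. 2 ppages; refcounts: pp0:3 pp1:3
Op 3: read(P0, v0) -> 33. No state change.
Op 4: fork(P0) -> P3. 2 ppages; refcounts: pp0:4 pp1:4
Op 5: write(P1, v1, 167). refcount(pp1)=4>1 -> COPY to pp2. 3 ppages; refcounts: pp0:4 pp1:3 pp2:1
Op 6: write(P1, v0, 172). refcount(pp0)=4>1 -> COPY to pp3. 4 ppages; refcounts: pp0:3 pp1:3 pp2:1 pp3:1
Op 7: read(P0, v0) -> 33. No state change.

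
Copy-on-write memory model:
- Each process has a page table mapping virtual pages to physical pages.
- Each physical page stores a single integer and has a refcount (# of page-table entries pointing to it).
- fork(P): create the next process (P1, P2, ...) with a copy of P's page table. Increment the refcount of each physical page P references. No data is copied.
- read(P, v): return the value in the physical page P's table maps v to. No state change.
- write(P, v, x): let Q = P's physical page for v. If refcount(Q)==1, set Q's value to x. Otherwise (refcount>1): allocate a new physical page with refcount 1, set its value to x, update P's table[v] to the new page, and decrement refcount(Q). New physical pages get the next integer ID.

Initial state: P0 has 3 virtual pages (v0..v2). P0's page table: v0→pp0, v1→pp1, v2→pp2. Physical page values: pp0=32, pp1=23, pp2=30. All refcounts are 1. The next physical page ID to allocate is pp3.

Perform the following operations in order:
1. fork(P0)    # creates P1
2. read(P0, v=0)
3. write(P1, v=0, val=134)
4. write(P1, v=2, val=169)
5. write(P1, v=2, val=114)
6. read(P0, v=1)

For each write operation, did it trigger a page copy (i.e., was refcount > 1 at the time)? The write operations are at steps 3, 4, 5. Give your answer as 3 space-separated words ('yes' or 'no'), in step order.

Op 1: fork(P0) -> P1. 3 ppages; refcounts: pp0:2 pp1:2 pp2:2
Op 2: read(P0, v0) -> 32. No state change.
Op 3: write(P1, v0, 134). refcount(pp0)=2>1 -> COPY to pp3. 4 ppages; refcounts: pp0:1 pp1:2 pp2:2 pp3:1
Op 4: write(P1, v2, 169). refcount(pp2)=2>1 -> COPY to pp4. 5 ppages; refcounts: pp0:1 pp1:2 pp2:1 pp3:1 pp4:1
Op 5: write(P1, v2, 114). refcount(pp4)=1 -> write in place. 5 ppages; refcounts: pp0:1 pp1:2 pp2:1 pp3:1 pp4:1
Op 6: read(P0, v1) -> 23. No state change.

yes yes no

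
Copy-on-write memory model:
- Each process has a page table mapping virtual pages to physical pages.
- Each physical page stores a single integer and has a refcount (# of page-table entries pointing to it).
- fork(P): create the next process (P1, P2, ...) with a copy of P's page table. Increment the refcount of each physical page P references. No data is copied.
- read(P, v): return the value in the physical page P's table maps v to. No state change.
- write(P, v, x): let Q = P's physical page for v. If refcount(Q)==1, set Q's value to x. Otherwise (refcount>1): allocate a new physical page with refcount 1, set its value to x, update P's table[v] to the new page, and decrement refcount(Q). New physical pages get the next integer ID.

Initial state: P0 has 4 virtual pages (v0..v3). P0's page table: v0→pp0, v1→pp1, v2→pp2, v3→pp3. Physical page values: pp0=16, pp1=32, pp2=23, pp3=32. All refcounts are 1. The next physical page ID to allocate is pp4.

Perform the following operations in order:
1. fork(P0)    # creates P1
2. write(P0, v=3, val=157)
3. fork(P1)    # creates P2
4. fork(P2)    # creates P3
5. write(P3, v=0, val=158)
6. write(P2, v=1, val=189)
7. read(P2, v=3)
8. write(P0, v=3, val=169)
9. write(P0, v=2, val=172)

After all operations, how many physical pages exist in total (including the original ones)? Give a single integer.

Answer: 8

Derivation:
Op 1: fork(P0) -> P1. 4 ppages; refcounts: pp0:2 pp1:2 pp2:2 pp3:2
Op 2: write(P0, v3, 157). refcount(pp3)=2>1 -> COPY to pp4. 5 ppages; refcounts: pp0:2 pp1:2 pp2:2 pp3:1 pp4:1
Op 3: fork(P1) -> P2. 5 ppages; refcounts: pp0:3 pp1:3 pp2:3 pp3:2 pp4:1
Op 4: fork(P2) -> P3. 5 ppages; refcounts: pp0:4 pp1:4 pp2:4 pp3:3 pp4:1
Op 5: write(P3, v0, 158). refcount(pp0)=4>1 -> COPY to pp5. 6 ppages; refcounts: pp0:3 pp1:4 pp2:4 pp3:3 pp4:1 pp5:1
Op 6: write(P2, v1, 189). refcount(pp1)=4>1 -> COPY to pp6. 7 ppages; refcounts: pp0:3 pp1:3 pp2:4 pp3:3 pp4:1 pp5:1 pp6:1
Op 7: read(P2, v3) -> 32. No state change.
Op 8: write(P0, v3, 169). refcount(pp4)=1 -> write in place. 7 ppages; refcounts: pp0:3 pp1:3 pp2:4 pp3:3 pp4:1 pp5:1 pp6:1
Op 9: write(P0, v2, 172). refcount(pp2)=4>1 -> COPY to pp7. 8 ppages; refcounts: pp0:3 pp1:3 pp2:3 pp3:3 pp4:1 pp5:1 pp6:1 pp7:1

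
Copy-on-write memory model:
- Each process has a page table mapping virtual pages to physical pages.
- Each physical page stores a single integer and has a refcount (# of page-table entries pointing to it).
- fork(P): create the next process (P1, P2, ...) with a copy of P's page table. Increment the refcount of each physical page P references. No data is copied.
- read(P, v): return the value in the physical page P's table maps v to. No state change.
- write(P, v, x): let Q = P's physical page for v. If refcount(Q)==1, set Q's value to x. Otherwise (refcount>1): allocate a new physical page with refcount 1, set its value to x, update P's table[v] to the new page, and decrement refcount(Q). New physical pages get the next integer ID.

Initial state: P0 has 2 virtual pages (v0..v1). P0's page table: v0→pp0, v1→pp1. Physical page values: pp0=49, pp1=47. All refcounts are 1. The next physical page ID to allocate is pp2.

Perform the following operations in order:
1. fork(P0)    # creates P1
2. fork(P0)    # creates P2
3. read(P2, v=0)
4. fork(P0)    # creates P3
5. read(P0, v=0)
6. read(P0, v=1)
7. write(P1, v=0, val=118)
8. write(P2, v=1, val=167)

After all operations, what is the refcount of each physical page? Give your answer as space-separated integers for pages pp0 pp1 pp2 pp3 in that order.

Op 1: fork(P0) -> P1. 2 ppages; refcounts: pp0:2 pp1:2
Op 2: fork(P0) -> P2. 2 ppages; refcounts: pp0:3 pp1:3
Op 3: read(P2, v0) -> 49. No state change.
Op 4: fork(P0) -> P3. 2 ppages; refcounts: pp0:4 pp1:4
Op 5: read(P0, v0) -> 49. No state change.
Op 6: read(P0, v1) -> 47. No state change.
Op 7: write(P1, v0, 118). refcount(pp0)=4>1 -> COPY to pp2. 3 ppages; refcounts: pp0:3 pp1:4 pp2:1
Op 8: write(P2, v1, 167). refcount(pp1)=4>1 -> COPY to pp3. 4 ppages; refcounts: pp0:3 pp1:3 pp2:1 pp3:1

Answer: 3 3 1 1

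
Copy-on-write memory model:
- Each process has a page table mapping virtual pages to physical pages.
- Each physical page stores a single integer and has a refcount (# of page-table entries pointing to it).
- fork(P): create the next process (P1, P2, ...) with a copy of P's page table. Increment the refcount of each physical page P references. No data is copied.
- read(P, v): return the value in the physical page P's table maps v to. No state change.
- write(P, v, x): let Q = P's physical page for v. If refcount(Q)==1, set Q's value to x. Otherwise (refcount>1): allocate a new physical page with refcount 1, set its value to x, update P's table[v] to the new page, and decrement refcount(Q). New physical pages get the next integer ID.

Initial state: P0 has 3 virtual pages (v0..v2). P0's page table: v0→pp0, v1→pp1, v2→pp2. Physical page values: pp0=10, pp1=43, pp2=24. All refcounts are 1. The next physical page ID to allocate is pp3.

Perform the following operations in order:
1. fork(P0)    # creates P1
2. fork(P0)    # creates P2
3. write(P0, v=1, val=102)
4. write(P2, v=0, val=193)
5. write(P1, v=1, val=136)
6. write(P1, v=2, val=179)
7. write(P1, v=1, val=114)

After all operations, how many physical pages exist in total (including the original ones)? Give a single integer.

Answer: 7

Derivation:
Op 1: fork(P0) -> P1. 3 ppages; refcounts: pp0:2 pp1:2 pp2:2
Op 2: fork(P0) -> P2. 3 ppages; refcounts: pp0:3 pp1:3 pp2:3
Op 3: write(P0, v1, 102). refcount(pp1)=3>1 -> COPY to pp3. 4 ppages; refcounts: pp0:3 pp1:2 pp2:3 pp3:1
Op 4: write(P2, v0, 193). refcount(pp0)=3>1 -> COPY to pp4. 5 ppages; refcounts: pp0:2 pp1:2 pp2:3 pp3:1 pp4:1
Op 5: write(P1, v1, 136). refcount(pp1)=2>1 -> COPY to pp5. 6 ppages; refcounts: pp0:2 pp1:1 pp2:3 pp3:1 pp4:1 pp5:1
Op 6: write(P1, v2, 179). refcount(pp2)=3>1 -> COPY to pp6. 7 ppages; refcounts: pp0:2 pp1:1 pp2:2 pp3:1 pp4:1 pp5:1 pp6:1
Op 7: write(P1, v1, 114). refcount(pp5)=1 -> write in place. 7 ppages; refcounts: pp0:2 pp1:1 pp2:2 pp3:1 pp4:1 pp5:1 pp6:1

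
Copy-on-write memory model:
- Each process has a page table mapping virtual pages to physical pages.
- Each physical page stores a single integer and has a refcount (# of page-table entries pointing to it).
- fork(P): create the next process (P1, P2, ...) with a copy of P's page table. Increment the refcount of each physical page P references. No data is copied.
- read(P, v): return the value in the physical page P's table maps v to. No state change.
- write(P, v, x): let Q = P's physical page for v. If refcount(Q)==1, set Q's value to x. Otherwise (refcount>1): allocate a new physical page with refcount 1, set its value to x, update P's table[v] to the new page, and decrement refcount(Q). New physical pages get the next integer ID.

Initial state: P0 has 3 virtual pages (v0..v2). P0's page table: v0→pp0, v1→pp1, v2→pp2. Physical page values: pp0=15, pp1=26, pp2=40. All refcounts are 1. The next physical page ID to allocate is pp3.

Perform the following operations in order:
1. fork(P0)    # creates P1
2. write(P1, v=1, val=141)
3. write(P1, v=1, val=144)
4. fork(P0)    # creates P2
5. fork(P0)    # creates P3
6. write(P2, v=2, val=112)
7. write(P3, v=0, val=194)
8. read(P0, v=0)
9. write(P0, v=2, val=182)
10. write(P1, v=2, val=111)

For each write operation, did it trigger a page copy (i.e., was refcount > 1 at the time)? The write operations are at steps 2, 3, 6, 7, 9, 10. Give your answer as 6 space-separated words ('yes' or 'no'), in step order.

Op 1: fork(P0) -> P1. 3 ppages; refcounts: pp0:2 pp1:2 pp2:2
Op 2: write(P1, v1, 141). refcount(pp1)=2>1 -> COPY to pp3. 4 ppages; refcounts: pp0:2 pp1:1 pp2:2 pp3:1
Op 3: write(P1, v1, 144). refcount(pp3)=1 -> write in place. 4 ppages; refcounts: pp0:2 pp1:1 pp2:2 pp3:1
Op 4: fork(P0) -> P2. 4 ppages; refcounts: pp0:3 pp1:2 pp2:3 pp3:1
Op 5: fork(P0) -> P3. 4 ppages; refcounts: pp0:4 pp1:3 pp2:4 pp3:1
Op 6: write(P2, v2, 112). refcount(pp2)=4>1 -> COPY to pp4. 5 ppages; refcounts: pp0:4 pp1:3 pp2:3 pp3:1 pp4:1
Op 7: write(P3, v0, 194). refcount(pp0)=4>1 -> COPY to pp5. 6 ppages; refcounts: pp0:3 pp1:3 pp2:3 pp3:1 pp4:1 pp5:1
Op 8: read(P0, v0) -> 15. No state change.
Op 9: write(P0, v2, 182). refcount(pp2)=3>1 -> COPY to pp6. 7 ppages; refcounts: pp0:3 pp1:3 pp2:2 pp3:1 pp4:1 pp5:1 pp6:1
Op 10: write(P1, v2, 111). refcount(pp2)=2>1 -> COPY to pp7. 8 ppages; refcounts: pp0:3 pp1:3 pp2:1 pp3:1 pp4:1 pp5:1 pp6:1 pp7:1

yes no yes yes yes yes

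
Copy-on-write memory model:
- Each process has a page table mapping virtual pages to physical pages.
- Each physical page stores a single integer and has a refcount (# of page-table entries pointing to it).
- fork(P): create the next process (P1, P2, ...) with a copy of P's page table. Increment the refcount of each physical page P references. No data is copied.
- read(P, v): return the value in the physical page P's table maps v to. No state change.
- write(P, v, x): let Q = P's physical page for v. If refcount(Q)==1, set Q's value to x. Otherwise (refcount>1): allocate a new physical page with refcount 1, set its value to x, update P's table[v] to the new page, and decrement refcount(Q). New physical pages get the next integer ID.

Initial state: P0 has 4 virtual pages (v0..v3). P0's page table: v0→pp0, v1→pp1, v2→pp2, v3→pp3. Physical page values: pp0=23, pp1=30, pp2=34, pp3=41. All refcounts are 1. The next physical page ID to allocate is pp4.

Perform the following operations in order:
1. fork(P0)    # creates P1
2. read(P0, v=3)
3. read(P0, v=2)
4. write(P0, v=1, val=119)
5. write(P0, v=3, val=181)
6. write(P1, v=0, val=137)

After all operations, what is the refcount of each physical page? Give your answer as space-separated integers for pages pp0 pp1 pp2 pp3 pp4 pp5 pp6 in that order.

Answer: 1 1 2 1 1 1 1

Derivation:
Op 1: fork(P0) -> P1. 4 ppages; refcounts: pp0:2 pp1:2 pp2:2 pp3:2
Op 2: read(P0, v3) -> 41. No state change.
Op 3: read(P0, v2) -> 34. No state change.
Op 4: write(P0, v1, 119). refcount(pp1)=2>1 -> COPY to pp4. 5 ppages; refcounts: pp0:2 pp1:1 pp2:2 pp3:2 pp4:1
Op 5: write(P0, v3, 181). refcount(pp3)=2>1 -> COPY to pp5. 6 ppages; refcounts: pp0:2 pp1:1 pp2:2 pp3:1 pp4:1 pp5:1
Op 6: write(P1, v0, 137). refcount(pp0)=2>1 -> COPY to pp6. 7 ppages; refcounts: pp0:1 pp1:1 pp2:2 pp3:1 pp4:1 pp5:1 pp6:1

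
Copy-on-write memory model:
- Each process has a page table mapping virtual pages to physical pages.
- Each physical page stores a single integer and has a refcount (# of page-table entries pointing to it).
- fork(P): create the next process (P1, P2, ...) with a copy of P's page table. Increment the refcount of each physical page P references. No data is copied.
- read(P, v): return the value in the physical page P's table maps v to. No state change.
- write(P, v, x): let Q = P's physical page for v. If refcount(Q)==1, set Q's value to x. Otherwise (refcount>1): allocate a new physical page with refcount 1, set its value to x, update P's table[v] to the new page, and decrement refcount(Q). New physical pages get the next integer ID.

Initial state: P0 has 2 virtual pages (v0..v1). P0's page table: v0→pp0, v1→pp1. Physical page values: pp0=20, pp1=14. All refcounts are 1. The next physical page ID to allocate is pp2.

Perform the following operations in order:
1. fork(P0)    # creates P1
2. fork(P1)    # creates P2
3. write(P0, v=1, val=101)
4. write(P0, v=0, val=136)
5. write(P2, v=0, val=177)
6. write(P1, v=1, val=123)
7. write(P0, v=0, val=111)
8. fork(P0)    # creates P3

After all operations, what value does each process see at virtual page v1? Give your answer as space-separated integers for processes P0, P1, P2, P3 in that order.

Answer: 101 123 14 101

Derivation:
Op 1: fork(P0) -> P1. 2 ppages; refcounts: pp0:2 pp1:2
Op 2: fork(P1) -> P2. 2 ppages; refcounts: pp0:3 pp1:3
Op 3: write(P0, v1, 101). refcount(pp1)=3>1 -> COPY to pp2. 3 ppages; refcounts: pp0:3 pp1:2 pp2:1
Op 4: write(P0, v0, 136). refcount(pp0)=3>1 -> COPY to pp3. 4 ppages; refcounts: pp0:2 pp1:2 pp2:1 pp3:1
Op 5: write(P2, v0, 177). refcount(pp0)=2>1 -> COPY to pp4. 5 ppages; refcounts: pp0:1 pp1:2 pp2:1 pp3:1 pp4:1
Op 6: write(P1, v1, 123). refcount(pp1)=2>1 -> COPY to pp5. 6 ppages; refcounts: pp0:1 pp1:1 pp2:1 pp3:1 pp4:1 pp5:1
Op 7: write(P0, v0, 111). refcount(pp3)=1 -> write in place. 6 ppages; refcounts: pp0:1 pp1:1 pp2:1 pp3:1 pp4:1 pp5:1
Op 8: fork(P0) -> P3. 6 ppages; refcounts: pp0:1 pp1:1 pp2:2 pp3:2 pp4:1 pp5:1
P0: v1 -> pp2 = 101
P1: v1 -> pp5 = 123
P2: v1 -> pp1 = 14
P3: v1 -> pp2 = 101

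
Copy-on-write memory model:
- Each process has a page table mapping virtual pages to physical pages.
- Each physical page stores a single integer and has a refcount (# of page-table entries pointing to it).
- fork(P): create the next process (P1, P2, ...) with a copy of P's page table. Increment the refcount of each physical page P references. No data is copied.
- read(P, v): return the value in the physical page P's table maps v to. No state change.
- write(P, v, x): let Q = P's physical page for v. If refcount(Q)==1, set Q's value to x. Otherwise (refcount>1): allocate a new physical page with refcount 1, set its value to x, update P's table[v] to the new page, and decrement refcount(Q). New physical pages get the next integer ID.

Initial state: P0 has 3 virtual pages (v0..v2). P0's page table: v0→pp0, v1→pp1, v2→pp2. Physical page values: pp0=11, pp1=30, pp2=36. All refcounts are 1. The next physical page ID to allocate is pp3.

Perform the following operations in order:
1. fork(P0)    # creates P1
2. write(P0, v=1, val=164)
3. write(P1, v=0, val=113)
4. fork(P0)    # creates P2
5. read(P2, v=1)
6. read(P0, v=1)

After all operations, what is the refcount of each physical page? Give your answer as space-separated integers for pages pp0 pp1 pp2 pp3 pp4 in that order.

Op 1: fork(P0) -> P1. 3 ppages; refcounts: pp0:2 pp1:2 pp2:2
Op 2: write(P0, v1, 164). refcount(pp1)=2>1 -> COPY to pp3. 4 ppages; refcounts: pp0:2 pp1:1 pp2:2 pp3:1
Op 3: write(P1, v0, 113). refcount(pp0)=2>1 -> COPY to pp4. 5 ppages; refcounts: pp0:1 pp1:1 pp2:2 pp3:1 pp4:1
Op 4: fork(P0) -> P2. 5 ppages; refcounts: pp0:2 pp1:1 pp2:3 pp3:2 pp4:1
Op 5: read(P2, v1) -> 164. No state change.
Op 6: read(P0, v1) -> 164. No state change.

Answer: 2 1 3 2 1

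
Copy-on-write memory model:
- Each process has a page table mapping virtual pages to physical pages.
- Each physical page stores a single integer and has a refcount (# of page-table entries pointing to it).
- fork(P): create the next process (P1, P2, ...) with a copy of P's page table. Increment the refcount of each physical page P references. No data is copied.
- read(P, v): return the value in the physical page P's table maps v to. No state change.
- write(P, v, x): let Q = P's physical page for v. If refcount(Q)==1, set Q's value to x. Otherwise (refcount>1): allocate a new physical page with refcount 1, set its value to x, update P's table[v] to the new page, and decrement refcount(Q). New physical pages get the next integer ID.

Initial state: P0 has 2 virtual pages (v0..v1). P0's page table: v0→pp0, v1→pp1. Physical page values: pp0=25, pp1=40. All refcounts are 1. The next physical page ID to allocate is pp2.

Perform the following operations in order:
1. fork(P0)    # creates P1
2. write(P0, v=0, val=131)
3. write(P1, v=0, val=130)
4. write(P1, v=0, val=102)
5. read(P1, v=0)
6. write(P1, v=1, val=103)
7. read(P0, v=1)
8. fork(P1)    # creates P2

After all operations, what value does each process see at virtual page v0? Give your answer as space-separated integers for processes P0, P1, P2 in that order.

Answer: 131 102 102

Derivation:
Op 1: fork(P0) -> P1. 2 ppages; refcounts: pp0:2 pp1:2
Op 2: write(P0, v0, 131). refcount(pp0)=2>1 -> COPY to pp2. 3 ppages; refcounts: pp0:1 pp1:2 pp2:1
Op 3: write(P1, v0, 130). refcount(pp0)=1 -> write in place. 3 ppages; refcounts: pp0:1 pp1:2 pp2:1
Op 4: write(P1, v0, 102). refcount(pp0)=1 -> write in place. 3 ppages; refcounts: pp0:1 pp1:2 pp2:1
Op 5: read(P1, v0) -> 102. No state change.
Op 6: write(P1, v1, 103). refcount(pp1)=2>1 -> COPY to pp3. 4 ppages; refcounts: pp0:1 pp1:1 pp2:1 pp3:1
Op 7: read(P0, v1) -> 40. No state change.
Op 8: fork(P1) -> P2. 4 ppages; refcounts: pp0:2 pp1:1 pp2:1 pp3:2
P0: v0 -> pp2 = 131
P1: v0 -> pp0 = 102
P2: v0 -> pp0 = 102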